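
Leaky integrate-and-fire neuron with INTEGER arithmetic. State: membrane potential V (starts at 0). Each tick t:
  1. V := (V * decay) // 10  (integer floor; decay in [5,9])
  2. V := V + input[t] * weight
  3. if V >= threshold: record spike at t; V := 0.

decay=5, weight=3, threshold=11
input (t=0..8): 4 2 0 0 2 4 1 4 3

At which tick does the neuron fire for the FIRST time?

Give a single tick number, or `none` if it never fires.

Answer: 0

Derivation:
t=0: input=4 -> V=0 FIRE
t=1: input=2 -> V=6
t=2: input=0 -> V=3
t=3: input=0 -> V=1
t=4: input=2 -> V=6
t=5: input=4 -> V=0 FIRE
t=6: input=1 -> V=3
t=7: input=4 -> V=0 FIRE
t=8: input=3 -> V=9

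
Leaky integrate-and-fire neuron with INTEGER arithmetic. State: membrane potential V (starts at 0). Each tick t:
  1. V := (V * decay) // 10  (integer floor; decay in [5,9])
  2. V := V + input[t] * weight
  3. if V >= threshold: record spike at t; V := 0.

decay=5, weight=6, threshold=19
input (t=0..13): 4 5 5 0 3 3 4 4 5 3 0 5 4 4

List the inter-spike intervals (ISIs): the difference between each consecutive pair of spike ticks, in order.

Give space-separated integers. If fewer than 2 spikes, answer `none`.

t=0: input=4 -> V=0 FIRE
t=1: input=5 -> V=0 FIRE
t=2: input=5 -> V=0 FIRE
t=3: input=0 -> V=0
t=4: input=3 -> V=18
t=5: input=3 -> V=0 FIRE
t=6: input=4 -> V=0 FIRE
t=7: input=4 -> V=0 FIRE
t=8: input=5 -> V=0 FIRE
t=9: input=3 -> V=18
t=10: input=0 -> V=9
t=11: input=5 -> V=0 FIRE
t=12: input=4 -> V=0 FIRE
t=13: input=4 -> V=0 FIRE

Answer: 1 1 3 1 1 1 3 1 1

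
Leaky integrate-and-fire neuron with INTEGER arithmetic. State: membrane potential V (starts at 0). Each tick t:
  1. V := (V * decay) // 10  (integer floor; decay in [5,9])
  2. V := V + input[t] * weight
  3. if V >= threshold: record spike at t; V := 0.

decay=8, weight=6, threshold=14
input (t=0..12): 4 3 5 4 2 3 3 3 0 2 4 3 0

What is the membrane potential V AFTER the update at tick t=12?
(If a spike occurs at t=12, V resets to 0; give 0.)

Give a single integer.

t=0: input=4 -> V=0 FIRE
t=1: input=3 -> V=0 FIRE
t=2: input=5 -> V=0 FIRE
t=3: input=4 -> V=0 FIRE
t=4: input=2 -> V=12
t=5: input=3 -> V=0 FIRE
t=6: input=3 -> V=0 FIRE
t=7: input=3 -> V=0 FIRE
t=8: input=0 -> V=0
t=9: input=2 -> V=12
t=10: input=4 -> V=0 FIRE
t=11: input=3 -> V=0 FIRE
t=12: input=0 -> V=0

Answer: 0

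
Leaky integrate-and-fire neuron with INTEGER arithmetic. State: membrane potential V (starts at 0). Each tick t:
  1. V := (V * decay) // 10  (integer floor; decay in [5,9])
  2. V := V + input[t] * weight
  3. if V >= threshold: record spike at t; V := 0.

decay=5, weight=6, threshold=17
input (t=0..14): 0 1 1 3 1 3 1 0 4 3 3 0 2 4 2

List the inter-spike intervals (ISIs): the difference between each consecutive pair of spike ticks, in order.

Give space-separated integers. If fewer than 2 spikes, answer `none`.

Answer: 2 3 1 1 3

Derivation:
t=0: input=0 -> V=0
t=1: input=1 -> V=6
t=2: input=1 -> V=9
t=3: input=3 -> V=0 FIRE
t=4: input=1 -> V=6
t=5: input=3 -> V=0 FIRE
t=6: input=1 -> V=6
t=7: input=0 -> V=3
t=8: input=4 -> V=0 FIRE
t=9: input=3 -> V=0 FIRE
t=10: input=3 -> V=0 FIRE
t=11: input=0 -> V=0
t=12: input=2 -> V=12
t=13: input=4 -> V=0 FIRE
t=14: input=2 -> V=12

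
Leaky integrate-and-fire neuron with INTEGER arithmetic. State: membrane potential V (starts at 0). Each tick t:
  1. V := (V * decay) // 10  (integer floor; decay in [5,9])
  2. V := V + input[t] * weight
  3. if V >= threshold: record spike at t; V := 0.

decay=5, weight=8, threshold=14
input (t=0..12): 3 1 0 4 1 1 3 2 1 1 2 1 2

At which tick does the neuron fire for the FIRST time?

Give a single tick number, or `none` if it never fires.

t=0: input=3 -> V=0 FIRE
t=1: input=1 -> V=8
t=2: input=0 -> V=4
t=3: input=4 -> V=0 FIRE
t=4: input=1 -> V=8
t=5: input=1 -> V=12
t=6: input=3 -> V=0 FIRE
t=7: input=2 -> V=0 FIRE
t=8: input=1 -> V=8
t=9: input=1 -> V=12
t=10: input=2 -> V=0 FIRE
t=11: input=1 -> V=8
t=12: input=2 -> V=0 FIRE

Answer: 0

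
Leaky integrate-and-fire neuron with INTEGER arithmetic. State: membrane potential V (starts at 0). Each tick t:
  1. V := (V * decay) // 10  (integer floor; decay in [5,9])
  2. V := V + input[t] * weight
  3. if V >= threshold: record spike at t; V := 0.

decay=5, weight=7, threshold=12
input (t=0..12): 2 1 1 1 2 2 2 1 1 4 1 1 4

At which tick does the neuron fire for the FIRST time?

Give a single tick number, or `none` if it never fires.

t=0: input=2 -> V=0 FIRE
t=1: input=1 -> V=7
t=2: input=1 -> V=10
t=3: input=1 -> V=0 FIRE
t=4: input=2 -> V=0 FIRE
t=5: input=2 -> V=0 FIRE
t=6: input=2 -> V=0 FIRE
t=7: input=1 -> V=7
t=8: input=1 -> V=10
t=9: input=4 -> V=0 FIRE
t=10: input=1 -> V=7
t=11: input=1 -> V=10
t=12: input=4 -> V=0 FIRE

Answer: 0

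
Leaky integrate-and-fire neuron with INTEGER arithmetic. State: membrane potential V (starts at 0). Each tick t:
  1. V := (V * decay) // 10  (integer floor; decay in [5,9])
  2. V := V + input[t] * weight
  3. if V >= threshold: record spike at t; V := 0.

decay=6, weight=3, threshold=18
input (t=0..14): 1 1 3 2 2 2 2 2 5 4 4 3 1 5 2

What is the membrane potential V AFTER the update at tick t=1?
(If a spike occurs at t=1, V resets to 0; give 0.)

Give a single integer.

Answer: 4

Derivation:
t=0: input=1 -> V=3
t=1: input=1 -> V=4
t=2: input=3 -> V=11
t=3: input=2 -> V=12
t=4: input=2 -> V=13
t=5: input=2 -> V=13
t=6: input=2 -> V=13
t=7: input=2 -> V=13
t=8: input=5 -> V=0 FIRE
t=9: input=4 -> V=12
t=10: input=4 -> V=0 FIRE
t=11: input=3 -> V=9
t=12: input=1 -> V=8
t=13: input=5 -> V=0 FIRE
t=14: input=2 -> V=6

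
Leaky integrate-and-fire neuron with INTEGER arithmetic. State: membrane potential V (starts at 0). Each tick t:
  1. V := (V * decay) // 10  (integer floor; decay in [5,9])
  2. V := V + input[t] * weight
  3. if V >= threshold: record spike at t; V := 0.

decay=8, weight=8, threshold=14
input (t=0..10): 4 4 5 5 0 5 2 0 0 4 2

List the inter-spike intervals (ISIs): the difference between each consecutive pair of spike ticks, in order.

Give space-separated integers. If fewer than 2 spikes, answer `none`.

t=0: input=4 -> V=0 FIRE
t=1: input=4 -> V=0 FIRE
t=2: input=5 -> V=0 FIRE
t=3: input=5 -> V=0 FIRE
t=4: input=0 -> V=0
t=5: input=5 -> V=0 FIRE
t=6: input=2 -> V=0 FIRE
t=7: input=0 -> V=0
t=8: input=0 -> V=0
t=9: input=4 -> V=0 FIRE
t=10: input=2 -> V=0 FIRE

Answer: 1 1 1 2 1 3 1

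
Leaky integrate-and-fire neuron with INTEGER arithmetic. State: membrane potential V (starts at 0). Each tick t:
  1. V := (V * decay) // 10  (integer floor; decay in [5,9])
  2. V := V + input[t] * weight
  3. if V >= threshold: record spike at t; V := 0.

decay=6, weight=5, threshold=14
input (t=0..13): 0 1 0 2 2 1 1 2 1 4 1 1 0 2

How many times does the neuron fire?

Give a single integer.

Answer: 3

Derivation:
t=0: input=0 -> V=0
t=1: input=1 -> V=5
t=2: input=0 -> V=3
t=3: input=2 -> V=11
t=4: input=2 -> V=0 FIRE
t=5: input=1 -> V=5
t=6: input=1 -> V=8
t=7: input=2 -> V=0 FIRE
t=8: input=1 -> V=5
t=9: input=4 -> V=0 FIRE
t=10: input=1 -> V=5
t=11: input=1 -> V=8
t=12: input=0 -> V=4
t=13: input=2 -> V=12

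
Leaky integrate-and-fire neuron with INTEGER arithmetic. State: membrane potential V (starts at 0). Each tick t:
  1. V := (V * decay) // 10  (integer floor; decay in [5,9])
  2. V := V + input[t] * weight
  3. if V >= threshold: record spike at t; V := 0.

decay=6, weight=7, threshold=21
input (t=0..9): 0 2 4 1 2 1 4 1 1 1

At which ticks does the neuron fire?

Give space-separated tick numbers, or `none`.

t=0: input=0 -> V=0
t=1: input=2 -> V=14
t=2: input=4 -> V=0 FIRE
t=3: input=1 -> V=7
t=4: input=2 -> V=18
t=5: input=1 -> V=17
t=6: input=4 -> V=0 FIRE
t=7: input=1 -> V=7
t=8: input=1 -> V=11
t=9: input=1 -> V=13

Answer: 2 6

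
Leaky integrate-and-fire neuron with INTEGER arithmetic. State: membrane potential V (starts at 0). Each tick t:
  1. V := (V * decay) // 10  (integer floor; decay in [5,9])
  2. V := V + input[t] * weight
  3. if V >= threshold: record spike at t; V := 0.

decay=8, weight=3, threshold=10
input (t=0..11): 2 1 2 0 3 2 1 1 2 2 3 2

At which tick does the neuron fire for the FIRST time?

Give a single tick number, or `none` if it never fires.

t=0: input=2 -> V=6
t=1: input=1 -> V=7
t=2: input=2 -> V=0 FIRE
t=3: input=0 -> V=0
t=4: input=3 -> V=9
t=5: input=2 -> V=0 FIRE
t=6: input=1 -> V=3
t=7: input=1 -> V=5
t=8: input=2 -> V=0 FIRE
t=9: input=2 -> V=6
t=10: input=3 -> V=0 FIRE
t=11: input=2 -> V=6

Answer: 2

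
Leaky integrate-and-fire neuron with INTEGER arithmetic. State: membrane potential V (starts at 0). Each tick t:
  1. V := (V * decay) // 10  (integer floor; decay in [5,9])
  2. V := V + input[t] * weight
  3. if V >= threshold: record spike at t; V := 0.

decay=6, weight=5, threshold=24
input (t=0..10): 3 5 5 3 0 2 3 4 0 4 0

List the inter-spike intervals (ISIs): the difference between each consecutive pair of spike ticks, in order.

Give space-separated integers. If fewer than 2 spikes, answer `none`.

Answer: 1 4 3

Derivation:
t=0: input=3 -> V=15
t=1: input=5 -> V=0 FIRE
t=2: input=5 -> V=0 FIRE
t=3: input=3 -> V=15
t=4: input=0 -> V=9
t=5: input=2 -> V=15
t=6: input=3 -> V=0 FIRE
t=7: input=4 -> V=20
t=8: input=0 -> V=12
t=9: input=4 -> V=0 FIRE
t=10: input=0 -> V=0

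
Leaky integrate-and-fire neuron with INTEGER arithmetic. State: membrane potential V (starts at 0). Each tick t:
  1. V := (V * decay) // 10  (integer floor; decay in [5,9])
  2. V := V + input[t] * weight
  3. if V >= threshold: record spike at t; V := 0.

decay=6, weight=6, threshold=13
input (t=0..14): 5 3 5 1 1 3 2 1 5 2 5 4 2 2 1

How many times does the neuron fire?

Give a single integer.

t=0: input=5 -> V=0 FIRE
t=1: input=3 -> V=0 FIRE
t=2: input=5 -> V=0 FIRE
t=3: input=1 -> V=6
t=4: input=1 -> V=9
t=5: input=3 -> V=0 FIRE
t=6: input=2 -> V=12
t=7: input=1 -> V=0 FIRE
t=8: input=5 -> V=0 FIRE
t=9: input=2 -> V=12
t=10: input=5 -> V=0 FIRE
t=11: input=4 -> V=0 FIRE
t=12: input=2 -> V=12
t=13: input=2 -> V=0 FIRE
t=14: input=1 -> V=6

Answer: 9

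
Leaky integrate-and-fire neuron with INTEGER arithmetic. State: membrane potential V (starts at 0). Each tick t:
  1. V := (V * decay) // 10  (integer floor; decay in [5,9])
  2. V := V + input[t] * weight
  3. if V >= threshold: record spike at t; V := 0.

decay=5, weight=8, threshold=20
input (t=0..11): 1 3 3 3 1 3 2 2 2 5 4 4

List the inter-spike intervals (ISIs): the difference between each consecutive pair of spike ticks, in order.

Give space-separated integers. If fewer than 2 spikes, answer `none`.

t=0: input=1 -> V=8
t=1: input=3 -> V=0 FIRE
t=2: input=3 -> V=0 FIRE
t=3: input=3 -> V=0 FIRE
t=4: input=1 -> V=8
t=5: input=3 -> V=0 FIRE
t=6: input=2 -> V=16
t=7: input=2 -> V=0 FIRE
t=8: input=2 -> V=16
t=9: input=5 -> V=0 FIRE
t=10: input=4 -> V=0 FIRE
t=11: input=4 -> V=0 FIRE

Answer: 1 1 2 2 2 1 1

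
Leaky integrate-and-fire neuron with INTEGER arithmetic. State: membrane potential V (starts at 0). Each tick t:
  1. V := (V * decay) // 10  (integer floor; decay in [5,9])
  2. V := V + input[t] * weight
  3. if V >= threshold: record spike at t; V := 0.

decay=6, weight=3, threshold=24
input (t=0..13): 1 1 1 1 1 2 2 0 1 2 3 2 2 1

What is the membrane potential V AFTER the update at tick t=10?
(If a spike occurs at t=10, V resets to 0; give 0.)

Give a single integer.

t=0: input=1 -> V=3
t=1: input=1 -> V=4
t=2: input=1 -> V=5
t=3: input=1 -> V=6
t=4: input=1 -> V=6
t=5: input=2 -> V=9
t=6: input=2 -> V=11
t=7: input=0 -> V=6
t=8: input=1 -> V=6
t=9: input=2 -> V=9
t=10: input=3 -> V=14
t=11: input=2 -> V=14
t=12: input=2 -> V=14
t=13: input=1 -> V=11

Answer: 14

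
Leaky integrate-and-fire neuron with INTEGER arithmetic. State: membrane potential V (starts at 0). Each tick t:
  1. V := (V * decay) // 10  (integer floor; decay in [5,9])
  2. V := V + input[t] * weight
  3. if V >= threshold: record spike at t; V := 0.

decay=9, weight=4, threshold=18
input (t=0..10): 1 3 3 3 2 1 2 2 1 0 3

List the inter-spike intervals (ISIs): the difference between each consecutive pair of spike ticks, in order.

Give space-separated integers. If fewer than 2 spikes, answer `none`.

t=0: input=1 -> V=4
t=1: input=3 -> V=15
t=2: input=3 -> V=0 FIRE
t=3: input=3 -> V=12
t=4: input=2 -> V=0 FIRE
t=5: input=1 -> V=4
t=6: input=2 -> V=11
t=7: input=2 -> V=17
t=8: input=1 -> V=0 FIRE
t=9: input=0 -> V=0
t=10: input=3 -> V=12

Answer: 2 4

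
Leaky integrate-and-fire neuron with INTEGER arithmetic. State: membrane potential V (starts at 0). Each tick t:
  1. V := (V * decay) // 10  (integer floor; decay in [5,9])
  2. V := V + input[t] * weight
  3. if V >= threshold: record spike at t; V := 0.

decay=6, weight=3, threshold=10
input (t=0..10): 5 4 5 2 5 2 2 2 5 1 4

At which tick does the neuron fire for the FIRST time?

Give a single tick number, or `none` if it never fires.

Answer: 0

Derivation:
t=0: input=5 -> V=0 FIRE
t=1: input=4 -> V=0 FIRE
t=2: input=5 -> V=0 FIRE
t=3: input=2 -> V=6
t=4: input=5 -> V=0 FIRE
t=5: input=2 -> V=6
t=6: input=2 -> V=9
t=7: input=2 -> V=0 FIRE
t=8: input=5 -> V=0 FIRE
t=9: input=1 -> V=3
t=10: input=4 -> V=0 FIRE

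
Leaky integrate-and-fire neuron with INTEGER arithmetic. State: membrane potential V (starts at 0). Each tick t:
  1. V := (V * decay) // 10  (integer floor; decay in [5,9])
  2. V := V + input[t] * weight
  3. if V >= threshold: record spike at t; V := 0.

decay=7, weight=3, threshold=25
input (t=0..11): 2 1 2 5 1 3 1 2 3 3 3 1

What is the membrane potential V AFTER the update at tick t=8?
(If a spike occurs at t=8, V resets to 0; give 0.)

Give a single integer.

Answer: 20

Derivation:
t=0: input=2 -> V=6
t=1: input=1 -> V=7
t=2: input=2 -> V=10
t=3: input=5 -> V=22
t=4: input=1 -> V=18
t=5: input=3 -> V=21
t=6: input=1 -> V=17
t=7: input=2 -> V=17
t=8: input=3 -> V=20
t=9: input=3 -> V=23
t=10: input=3 -> V=0 FIRE
t=11: input=1 -> V=3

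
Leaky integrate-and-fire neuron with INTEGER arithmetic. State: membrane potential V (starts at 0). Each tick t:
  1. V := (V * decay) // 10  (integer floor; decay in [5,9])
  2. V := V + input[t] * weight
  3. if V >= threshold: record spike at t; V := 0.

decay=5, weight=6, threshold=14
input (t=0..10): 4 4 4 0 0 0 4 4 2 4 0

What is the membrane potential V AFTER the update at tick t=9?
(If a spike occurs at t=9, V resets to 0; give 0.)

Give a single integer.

t=0: input=4 -> V=0 FIRE
t=1: input=4 -> V=0 FIRE
t=2: input=4 -> V=0 FIRE
t=3: input=0 -> V=0
t=4: input=0 -> V=0
t=5: input=0 -> V=0
t=6: input=4 -> V=0 FIRE
t=7: input=4 -> V=0 FIRE
t=8: input=2 -> V=12
t=9: input=4 -> V=0 FIRE
t=10: input=0 -> V=0

Answer: 0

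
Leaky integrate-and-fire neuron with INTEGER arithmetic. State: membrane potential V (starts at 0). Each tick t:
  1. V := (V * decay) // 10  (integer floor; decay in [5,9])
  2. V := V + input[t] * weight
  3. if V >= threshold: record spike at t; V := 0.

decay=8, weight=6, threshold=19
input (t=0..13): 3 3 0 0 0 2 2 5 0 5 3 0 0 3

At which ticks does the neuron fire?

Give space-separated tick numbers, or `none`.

t=0: input=3 -> V=18
t=1: input=3 -> V=0 FIRE
t=2: input=0 -> V=0
t=3: input=0 -> V=0
t=4: input=0 -> V=0
t=5: input=2 -> V=12
t=6: input=2 -> V=0 FIRE
t=7: input=5 -> V=0 FIRE
t=8: input=0 -> V=0
t=9: input=5 -> V=0 FIRE
t=10: input=3 -> V=18
t=11: input=0 -> V=14
t=12: input=0 -> V=11
t=13: input=3 -> V=0 FIRE

Answer: 1 6 7 9 13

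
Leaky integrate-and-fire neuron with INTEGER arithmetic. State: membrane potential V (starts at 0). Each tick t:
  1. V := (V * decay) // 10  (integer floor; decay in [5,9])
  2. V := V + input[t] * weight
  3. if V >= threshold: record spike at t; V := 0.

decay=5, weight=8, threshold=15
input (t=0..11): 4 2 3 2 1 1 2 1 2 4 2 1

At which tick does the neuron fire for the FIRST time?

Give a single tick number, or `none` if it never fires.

Answer: 0

Derivation:
t=0: input=4 -> V=0 FIRE
t=1: input=2 -> V=0 FIRE
t=2: input=3 -> V=0 FIRE
t=3: input=2 -> V=0 FIRE
t=4: input=1 -> V=8
t=5: input=1 -> V=12
t=6: input=2 -> V=0 FIRE
t=7: input=1 -> V=8
t=8: input=2 -> V=0 FIRE
t=9: input=4 -> V=0 FIRE
t=10: input=2 -> V=0 FIRE
t=11: input=1 -> V=8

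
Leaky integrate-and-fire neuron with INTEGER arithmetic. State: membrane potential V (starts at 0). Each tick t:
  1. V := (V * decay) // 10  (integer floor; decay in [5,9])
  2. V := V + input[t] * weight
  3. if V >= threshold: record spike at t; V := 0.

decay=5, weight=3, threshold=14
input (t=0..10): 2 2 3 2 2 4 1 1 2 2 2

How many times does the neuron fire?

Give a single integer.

t=0: input=2 -> V=6
t=1: input=2 -> V=9
t=2: input=3 -> V=13
t=3: input=2 -> V=12
t=4: input=2 -> V=12
t=5: input=4 -> V=0 FIRE
t=6: input=1 -> V=3
t=7: input=1 -> V=4
t=8: input=2 -> V=8
t=9: input=2 -> V=10
t=10: input=2 -> V=11

Answer: 1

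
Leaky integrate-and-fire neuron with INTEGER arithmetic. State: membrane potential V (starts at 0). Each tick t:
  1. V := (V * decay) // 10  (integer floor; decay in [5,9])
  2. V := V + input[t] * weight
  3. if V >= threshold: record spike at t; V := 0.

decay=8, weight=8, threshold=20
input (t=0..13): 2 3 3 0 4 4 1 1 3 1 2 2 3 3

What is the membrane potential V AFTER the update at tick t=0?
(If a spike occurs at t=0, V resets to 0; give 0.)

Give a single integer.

t=0: input=2 -> V=16
t=1: input=3 -> V=0 FIRE
t=2: input=3 -> V=0 FIRE
t=3: input=0 -> V=0
t=4: input=4 -> V=0 FIRE
t=5: input=4 -> V=0 FIRE
t=6: input=1 -> V=8
t=7: input=1 -> V=14
t=8: input=3 -> V=0 FIRE
t=9: input=1 -> V=8
t=10: input=2 -> V=0 FIRE
t=11: input=2 -> V=16
t=12: input=3 -> V=0 FIRE
t=13: input=3 -> V=0 FIRE

Answer: 16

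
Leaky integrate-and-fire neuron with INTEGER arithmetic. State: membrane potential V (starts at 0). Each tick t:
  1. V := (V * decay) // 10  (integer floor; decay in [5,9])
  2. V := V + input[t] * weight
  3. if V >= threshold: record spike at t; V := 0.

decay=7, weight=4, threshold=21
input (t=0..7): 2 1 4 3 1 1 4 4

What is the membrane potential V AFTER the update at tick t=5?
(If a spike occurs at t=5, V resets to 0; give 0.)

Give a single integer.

t=0: input=2 -> V=8
t=1: input=1 -> V=9
t=2: input=4 -> V=0 FIRE
t=3: input=3 -> V=12
t=4: input=1 -> V=12
t=5: input=1 -> V=12
t=6: input=4 -> V=0 FIRE
t=7: input=4 -> V=16

Answer: 12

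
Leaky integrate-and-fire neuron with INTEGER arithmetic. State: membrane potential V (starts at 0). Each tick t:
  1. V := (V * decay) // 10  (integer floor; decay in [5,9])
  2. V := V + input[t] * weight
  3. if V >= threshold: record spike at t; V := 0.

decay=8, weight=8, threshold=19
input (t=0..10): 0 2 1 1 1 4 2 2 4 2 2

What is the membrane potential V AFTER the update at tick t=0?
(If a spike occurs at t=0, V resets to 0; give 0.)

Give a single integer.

Answer: 0

Derivation:
t=0: input=0 -> V=0
t=1: input=2 -> V=16
t=2: input=1 -> V=0 FIRE
t=3: input=1 -> V=8
t=4: input=1 -> V=14
t=5: input=4 -> V=0 FIRE
t=6: input=2 -> V=16
t=7: input=2 -> V=0 FIRE
t=8: input=4 -> V=0 FIRE
t=9: input=2 -> V=16
t=10: input=2 -> V=0 FIRE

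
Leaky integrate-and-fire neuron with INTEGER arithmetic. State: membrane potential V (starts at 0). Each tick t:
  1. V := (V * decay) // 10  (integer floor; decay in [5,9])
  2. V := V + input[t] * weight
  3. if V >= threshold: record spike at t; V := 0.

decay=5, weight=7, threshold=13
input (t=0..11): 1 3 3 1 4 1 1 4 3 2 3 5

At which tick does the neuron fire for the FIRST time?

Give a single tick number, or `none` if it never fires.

t=0: input=1 -> V=7
t=1: input=3 -> V=0 FIRE
t=2: input=3 -> V=0 FIRE
t=3: input=1 -> V=7
t=4: input=4 -> V=0 FIRE
t=5: input=1 -> V=7
t=6: input=1 -> V=10
t=7: input=4 -> V=0 FIRE
t=8: input=3 -> V=0 FIRE
t=9: input=2 -> V=0 FIRE
t=10: input=3 -> V=0 FIRE
t=11: input=5 -> V=0 FIRE

Answer: 1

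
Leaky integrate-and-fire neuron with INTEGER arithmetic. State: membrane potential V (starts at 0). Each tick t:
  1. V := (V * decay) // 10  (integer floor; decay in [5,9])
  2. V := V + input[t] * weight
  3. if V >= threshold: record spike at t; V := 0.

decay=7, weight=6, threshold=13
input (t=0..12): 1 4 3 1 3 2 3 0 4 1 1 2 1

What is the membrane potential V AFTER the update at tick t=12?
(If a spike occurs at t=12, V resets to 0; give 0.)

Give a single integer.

Answer: 6

Derivation:
t=0: input=1 -> V=6
t=1: input=4 -> V=0 FIRE
t=2: input=3 -> V=0 FIRE
t=3: input=1 -> V=6
t=4: input=3 -> V=0 FIRE
t=5: input=2 -> V=12
t=6: input=3 -> V=0 FIRE
t=7: input=0 -> V=0
t=8: input=4 -> V=0 FIRE
t=9: input=1 -> V=6
t=10: input=1 -> V=10
t=11: input=2 -> V=0 FIRE
t=12: input=1 -> V=6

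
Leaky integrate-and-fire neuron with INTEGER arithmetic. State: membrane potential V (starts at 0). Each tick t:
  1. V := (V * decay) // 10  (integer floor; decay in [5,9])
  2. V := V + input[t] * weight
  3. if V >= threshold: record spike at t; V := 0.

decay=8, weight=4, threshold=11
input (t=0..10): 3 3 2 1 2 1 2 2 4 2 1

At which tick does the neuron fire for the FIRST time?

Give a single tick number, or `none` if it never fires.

t=0: input=3 -> V=0 FIRE
t=1: input=3 -> V=0 FIRE
t=2: input=2 -> V=8
t=3: input=1 -> V=10
t=4: input=2 -> V=0 FIRE
t=5: input=1 -> V=4
t=6: input=2 -> V=0 FIRE
t=7: input=2 -> V=8
t=8: input=4 -> V=0 FIRE
t=9: input=2 -> V=8
t=10: input=1 -> V=10

Answer: 0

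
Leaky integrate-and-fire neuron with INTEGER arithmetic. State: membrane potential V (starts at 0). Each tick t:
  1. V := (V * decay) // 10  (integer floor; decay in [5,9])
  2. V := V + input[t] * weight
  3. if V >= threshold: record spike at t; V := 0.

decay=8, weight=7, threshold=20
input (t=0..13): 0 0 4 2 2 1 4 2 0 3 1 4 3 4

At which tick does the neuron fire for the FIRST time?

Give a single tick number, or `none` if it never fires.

t=0: input=0 -> V=0
t=1: input=0 -> V=0
t=2: input=4 -> V=0 FIRE
t=3: input=2 -> V=14
t=4: input=2 -> V=0 FIRE
t=5: input=1 -> V=7
t=6: input=4 -> V=0 FIRE
t=7: input=2 -> V=14
t=8: input=0 -> V=11
t=9: input=3 -> V=0 FIRE
t=10: input=1 -> V=7
t=11: input=4 -> V=0 FIRE
t=12: input=3 -> V=0 FIRE
t=13: input=4 -> V=0 FIRE

Answer: 2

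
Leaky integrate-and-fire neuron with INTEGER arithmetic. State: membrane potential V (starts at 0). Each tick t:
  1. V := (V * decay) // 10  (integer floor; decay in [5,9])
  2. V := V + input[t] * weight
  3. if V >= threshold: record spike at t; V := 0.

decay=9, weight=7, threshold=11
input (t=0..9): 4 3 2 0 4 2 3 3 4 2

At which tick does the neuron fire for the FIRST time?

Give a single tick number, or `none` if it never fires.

t=0: input=4 -> V=0 FIRE
t=1: input=3 -> V=0 FIRE
t=2: input=2 -> V=0 FIRE
t=3: input=0 -> V=0
t=4: input=4 -> V=0 FIRE
t=5: input=2 -> V=0 FIRE
t=6: input=3 -> V=0 FIRE
t=7: input=3 -> V=0 FIRE
t=8: input=4 -> V=0 FIRE
t=9: input=2 -> V=0 FIRE

Answer: 0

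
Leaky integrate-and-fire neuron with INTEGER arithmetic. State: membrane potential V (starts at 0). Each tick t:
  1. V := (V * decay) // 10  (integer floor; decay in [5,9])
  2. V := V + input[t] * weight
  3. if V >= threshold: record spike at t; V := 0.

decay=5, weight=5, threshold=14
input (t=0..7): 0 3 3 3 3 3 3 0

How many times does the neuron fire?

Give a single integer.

Answer: 6

Derivation:
t=0: input=0 -> V=0
t=1: input=3 -> V=0 FIRE
t=2: input=3 -> V=0 FIRE
t=3: input=3 -> V=0 FIRE
t=4: input=3 -> V=0 FIRE
t=5: input=3 -> V=0 FIRE
t=6: input=3 -> V=0 FIRE
t=7: input=0 -> V=0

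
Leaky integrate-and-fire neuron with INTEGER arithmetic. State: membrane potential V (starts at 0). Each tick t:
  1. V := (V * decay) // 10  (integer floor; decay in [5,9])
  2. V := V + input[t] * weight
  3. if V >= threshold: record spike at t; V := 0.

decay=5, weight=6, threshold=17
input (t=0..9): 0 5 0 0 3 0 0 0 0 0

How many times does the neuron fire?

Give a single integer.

t=0: input=0 -> V=0
t=1: input=5 -> V=0 FIRE
t=2: input=0 -> V=0
t=3: input=0 -> V=0
t=4: input=3 -> V=0 FIRE
t=5: input=0 -> V=0
t=6: input=0 -> V=0
t=7: input=0 -> V=0
t=8: input=0 -> V=0
t=9: input=0 -> V=0

Answer: 2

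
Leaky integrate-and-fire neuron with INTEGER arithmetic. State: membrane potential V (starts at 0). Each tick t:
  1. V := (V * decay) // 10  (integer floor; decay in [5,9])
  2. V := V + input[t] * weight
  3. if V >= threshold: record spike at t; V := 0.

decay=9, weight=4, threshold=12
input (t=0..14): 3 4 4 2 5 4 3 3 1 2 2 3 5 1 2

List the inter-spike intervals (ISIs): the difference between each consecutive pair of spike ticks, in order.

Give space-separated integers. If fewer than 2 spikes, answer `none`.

t=0: input=3 -> V=0 FIRE
t=1: input=4 -> V=0 FIRE
t=2: input=4 -> V=0 FIRE
t=3: input=2 -> V=8
t=4: input=5 -> V=0 FIRE
t=5: input=4 -> V=0 FIRE
t=6: input=3 -> V=0 FIRE
t=7: input=3 -> V=0 FIRE
t=8: input=1 -> V=4
t=9: input=2 -> V=11
t=10: input=2 -> V=0 FIRE
t=11: input=3 -> V=0 FIRE
t=12: input=5 -> V=0 FIRE
t=13: input=1 -> V=4
t=14: input=2 -> V=11

Answer: 1 1 2 1 1 1 3 1 1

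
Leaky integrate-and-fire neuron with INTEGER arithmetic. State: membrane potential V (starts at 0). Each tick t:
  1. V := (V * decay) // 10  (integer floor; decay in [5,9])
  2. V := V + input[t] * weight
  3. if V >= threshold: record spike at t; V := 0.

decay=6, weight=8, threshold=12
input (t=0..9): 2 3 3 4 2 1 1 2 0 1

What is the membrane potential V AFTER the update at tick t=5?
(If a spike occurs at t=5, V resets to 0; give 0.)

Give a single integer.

Answer: 8

Derivation:
t=0: input=2 -> V=0 FIRE
t=1: input=3 -> V=0 FIRE
t=2: input=3 -> V=0 FIRE
t=3: input=4 -> V=0 FIRE
t=4: input=2 -> V=0 FIRE
t=5: input=1 -> V=8
t=6: input=1 -> V=0 FIRE
t=7: input=2 -> V=0 FIRE
t=8: input=0 -> V=0
t=9: input=1 -> V=8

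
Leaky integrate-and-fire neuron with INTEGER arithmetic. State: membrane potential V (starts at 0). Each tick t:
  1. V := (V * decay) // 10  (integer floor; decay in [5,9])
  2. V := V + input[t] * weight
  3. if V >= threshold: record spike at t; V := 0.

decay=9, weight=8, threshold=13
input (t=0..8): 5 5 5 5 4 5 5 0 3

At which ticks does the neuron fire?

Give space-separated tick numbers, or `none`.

t=0: input=5 -> V=0 FIRE
t=1: input=5 -> V=0 FIRE
t=2: input=5 -> V=0 FIRE
t=3: input=5 -> V=0 FIRE
t=4: input=4 -> V=0 FIRE
t=5: input=5 -> V=0 FIRE
t=6: input=5 -> V=0 FIRE
t=7: input=0 -> V=0
t=8: input=3 -> V=0 FIRE

Answer: 0 1 2 3 4 5 6 8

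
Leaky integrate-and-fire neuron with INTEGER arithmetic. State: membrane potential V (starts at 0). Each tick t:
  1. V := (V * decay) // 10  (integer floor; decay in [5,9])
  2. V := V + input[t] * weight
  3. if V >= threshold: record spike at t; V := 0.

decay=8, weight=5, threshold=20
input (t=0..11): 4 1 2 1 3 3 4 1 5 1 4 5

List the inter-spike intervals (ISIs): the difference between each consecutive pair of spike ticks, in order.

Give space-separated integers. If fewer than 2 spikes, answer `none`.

t=0: input=4 -> V=0 FIRE
t=1: input=1 -> V=5
t=2: input=2 -> V=14
t=3: input=1 -> V=16
t=4: input=3 -> V=0 FIRE
t=5: input=3 -> V=15
t=6: input=4 -> V=0 FIRE
t=7: input=1 -> V=5
t=8: input=5 -> V=0 FIRE
t=9: input=1 -> V=5
t=10: input=4 -> V=0 FIRE
t=11: input=5 -> V=0 FIRE

Answer: 4 2 2 2 1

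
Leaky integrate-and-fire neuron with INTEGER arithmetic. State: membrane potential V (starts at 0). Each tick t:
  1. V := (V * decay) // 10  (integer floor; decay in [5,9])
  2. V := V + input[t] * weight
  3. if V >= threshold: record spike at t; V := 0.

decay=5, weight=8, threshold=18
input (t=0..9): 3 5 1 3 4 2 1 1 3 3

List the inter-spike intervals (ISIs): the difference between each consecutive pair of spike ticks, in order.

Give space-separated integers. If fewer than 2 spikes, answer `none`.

t=0: input=3 -> V=0 FIRE
t=1: input=5 -> V=0 FIRE
t=2: input=1 -> V=8
t=3: input=3 -> V=0 FIRE
t=4: input=4 -> V=0 FIRE
t=5: input=2 -> V=16
t=6: input=1 -> V=16
t=7: input=1 -> V=16
t=8: input=3 -> V=0 FIRE
t=9: input=3 -> V=0 FIRE

Answer: 1 2 1 4 1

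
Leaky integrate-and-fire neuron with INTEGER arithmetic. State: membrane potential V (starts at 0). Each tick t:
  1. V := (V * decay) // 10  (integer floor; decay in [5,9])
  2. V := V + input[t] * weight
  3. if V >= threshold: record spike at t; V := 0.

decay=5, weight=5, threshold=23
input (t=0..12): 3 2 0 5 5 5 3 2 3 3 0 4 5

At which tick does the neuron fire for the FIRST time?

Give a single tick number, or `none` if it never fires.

t=0: input=3 -> V=15
t=1: input=2 -> V=17
t=2: input=0 -> V=8
t=3: input=5 -> V=0 FIRE
t=4: input=5 -> V=0 FIRE
t=5: input=5 -> V=0 FIRE
t=6: input=3 -> V=15
t=7: input=2 -> V=17
t=8: input=3 -> V=0 FIRE
t=9: input=3 -> V=15
t=10: input=0 -> V=7
t=11: input=4 -> V=0 FIRE
t=12: input=5 -> V=0 FIRE

Answer: 3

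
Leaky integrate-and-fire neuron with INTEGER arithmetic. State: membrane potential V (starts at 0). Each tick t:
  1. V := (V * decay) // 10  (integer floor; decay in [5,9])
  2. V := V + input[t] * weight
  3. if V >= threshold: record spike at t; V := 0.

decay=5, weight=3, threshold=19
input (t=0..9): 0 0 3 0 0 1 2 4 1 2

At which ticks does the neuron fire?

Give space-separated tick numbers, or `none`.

Answer: none

Derivation:
t=0: input=0 -> V=0
t=1: input=0 -> V=0
t=2: input=3 -> V=9
t=3: input=0 -> V=4
t=4: input=0 -> V=2
t=5: input=1 -> V=4
t=6: input=2 -> V=8
t=7: input=4 -> V=16
t=8: input=1 -> V=11
t=9: input=2 -> V=11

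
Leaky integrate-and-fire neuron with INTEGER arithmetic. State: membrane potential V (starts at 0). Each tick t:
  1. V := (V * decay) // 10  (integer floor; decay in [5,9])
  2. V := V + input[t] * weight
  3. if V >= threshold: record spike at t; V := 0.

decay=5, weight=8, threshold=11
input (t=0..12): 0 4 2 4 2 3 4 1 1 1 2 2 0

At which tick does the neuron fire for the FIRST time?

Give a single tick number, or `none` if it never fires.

t=0: input=0 -> V=0
t=1: input=4 -> V=0 FIRE
t=2: input=2 -> V=0 FIRE
t=3: input=4 -> V=0 FIRE
t=4: input=2 -> V=0 FIRE
t=5: input=3 -> V=0 FIRE
t=6: input=4 -> V=0 FIRE
t=7: input=1 -> V=8
t=8: input=1 -> V=0 FIRE
t=9: input=1 -> V=8
t=10: input=2 -> V=0 FIRE
t=11: input=2 -> V=0 FIRE
t=12: input=0 -> V=0

Answer: 1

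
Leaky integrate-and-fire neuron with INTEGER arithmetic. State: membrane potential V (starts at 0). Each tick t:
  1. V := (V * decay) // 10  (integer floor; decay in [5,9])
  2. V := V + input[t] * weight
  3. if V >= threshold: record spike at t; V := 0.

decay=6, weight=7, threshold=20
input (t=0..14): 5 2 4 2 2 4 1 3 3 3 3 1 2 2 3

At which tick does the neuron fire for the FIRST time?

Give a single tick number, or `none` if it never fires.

Answer: 0

Derivation:
t=0: input=5 -> V=0 FIRE
t=1: input=2 -> V=14
t=2: input=4 -> V=0 FIRE
t=3: input=2 -> V=14
t=4: input=2 -> V=0 FIRE
t=5: input=4 -> V=0 FIRE
t=6: input=1 -> V=7
t=7: input=3 -> V=0 FIRE
t=8: input=3 -> V=0 FIRE
t=9: input=3 -> V=0 FIRE
t=10: input=3 -> V=0 FIRE
t=11: input=1 -> V=7
t=12: input=2 -> V=18
t=13: input=2 -> V=0 FIRE
t=14: input=3 -> V=0 FIRE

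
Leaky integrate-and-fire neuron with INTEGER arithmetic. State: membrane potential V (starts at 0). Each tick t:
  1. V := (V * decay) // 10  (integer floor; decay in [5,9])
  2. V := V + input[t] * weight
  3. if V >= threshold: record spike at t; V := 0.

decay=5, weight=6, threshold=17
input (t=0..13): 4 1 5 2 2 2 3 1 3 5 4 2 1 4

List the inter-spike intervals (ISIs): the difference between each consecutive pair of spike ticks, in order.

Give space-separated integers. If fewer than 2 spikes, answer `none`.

t=0: input=4 -> V=0 FIRE
t=1: input=1 -> V=6
t=2: input=5 -> V=0 FIRE
t=3: input=2 -> V=12
t=4: input=2 -> V=0 FIRE
t=5: input=2 -> V=12
t=6: input=3 -> V=0 FIRE
t=7: input=1 -> V=6
t=8: input=3 -> V=0 FIRE
t=9: input=5 -> V=0 FIRE
t=10: input=4 -> V=0 FIRE
t=11: input=2 -> V=12
t=12: input=1 -> V=12
t=13: input=4 -> V=0 FIRE

Answer: 2 2 2 2 1 1 3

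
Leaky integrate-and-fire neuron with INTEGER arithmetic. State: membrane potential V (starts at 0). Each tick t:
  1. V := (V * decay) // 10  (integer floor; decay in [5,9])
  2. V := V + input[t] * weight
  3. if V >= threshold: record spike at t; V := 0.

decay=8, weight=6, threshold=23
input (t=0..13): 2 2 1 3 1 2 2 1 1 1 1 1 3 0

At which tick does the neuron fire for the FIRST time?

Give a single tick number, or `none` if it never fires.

Answer: 3

Derivation:
t=0: input=2 -> V=12
t=1: input=2 -> V=21
t=2: input=1 -> V=22
t=3: input=3 -> V=0 FIRE
t=4: input=1 -> V=6
t=5: input=2 -> V=16
t=6: input=2 -> V=0 FIRE
t=7: input=1 -> V=6
t=8: input=1 -> V=10
t=9: input=1 -> V=14
t=10: input=1 -> V=17
t=11: input=1 -> V=19
t=12: input=3 -> V=0 FIRE
t=13: input=0 -> V=0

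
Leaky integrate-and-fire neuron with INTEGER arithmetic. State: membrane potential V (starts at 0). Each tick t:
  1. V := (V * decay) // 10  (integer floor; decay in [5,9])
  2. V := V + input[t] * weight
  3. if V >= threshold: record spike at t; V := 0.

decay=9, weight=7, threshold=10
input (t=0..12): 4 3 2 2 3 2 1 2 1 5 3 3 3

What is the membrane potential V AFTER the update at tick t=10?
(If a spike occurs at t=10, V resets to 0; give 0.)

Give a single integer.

Answer: 0

Derivation:
t=0: input=4 -> V=0 FIRE
t=1: input=3 -> V=0 FIRE
t=2: input=2 -> V=0 FIRE
t=3: input=2 -> V=0 FIRE
t=4: input=3 -> V=0 FIRE
t=5: input=2 -> V=0 FIRE
t=6: input=1 -> V=7
t=7: input=2 -> V=0 FIRE
t=8: input=1 -> V=7
t=9: input=5 -> V=0 FIRE
t=10: input=3 -> V=0 FIRE
t=11: input=3 -> V=0 FIRE
t=12: input=3 -> V=0 FIRE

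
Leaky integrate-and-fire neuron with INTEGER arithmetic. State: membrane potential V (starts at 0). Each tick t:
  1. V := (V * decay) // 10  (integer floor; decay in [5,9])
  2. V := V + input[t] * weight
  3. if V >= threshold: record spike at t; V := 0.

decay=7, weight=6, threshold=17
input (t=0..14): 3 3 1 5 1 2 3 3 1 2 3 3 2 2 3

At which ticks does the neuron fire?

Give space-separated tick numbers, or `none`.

Answer: 0 1 3 6 7 10 11 13 14

Derivation:
t=0: input=3 -> V=0 FIRE
t=1: input=3 -> V=0 FIRE
t=2: input=1 -> V=6
t=3: input=5 -> V=0 FIRE
t=4: input=1 -> V=6
t=5: input=2 -> V=16
t=6: input=3 -> V=0 FIRE
t=7: input=3 -> V=0 FIRE
t=8: input=1 -> V=6
t=9: input=2 -> V=16
t=10: input=3 -> V=0 FIRE
t=11: input=3 -> V=0 FIRE
t=12: input=2 -> V=12
t=13: input=2 -> V=0 FIRE
t=14: input=3 -> V=0 FIRE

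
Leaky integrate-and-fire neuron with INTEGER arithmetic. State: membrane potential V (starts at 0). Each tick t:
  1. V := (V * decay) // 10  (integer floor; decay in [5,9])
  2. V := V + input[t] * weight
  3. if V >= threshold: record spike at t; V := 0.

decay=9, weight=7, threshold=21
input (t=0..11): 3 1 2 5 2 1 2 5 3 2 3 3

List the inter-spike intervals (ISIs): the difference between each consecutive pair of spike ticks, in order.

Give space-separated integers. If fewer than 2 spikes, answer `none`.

t=0: input=3 -> V=0 FIRE
t=1: input=1 -> V=7
t=2: input=2 -> V=20
t=3: input=5 -> V=0 FIRE
t=4: input=2 -> V=14
t=5: input=1 -> V=19
t=6: input=2 -> V=0 FIRE
t=7: input=5 -> V=0 FIRE
t=8: input=3 -> V=0 FIRE
t=9: input=2 -> V=14
t=10: input=3 -> V=0 FIRE
t=11: input=3 -> V=0 FIRE

Answer: 3 3 1 1 2 1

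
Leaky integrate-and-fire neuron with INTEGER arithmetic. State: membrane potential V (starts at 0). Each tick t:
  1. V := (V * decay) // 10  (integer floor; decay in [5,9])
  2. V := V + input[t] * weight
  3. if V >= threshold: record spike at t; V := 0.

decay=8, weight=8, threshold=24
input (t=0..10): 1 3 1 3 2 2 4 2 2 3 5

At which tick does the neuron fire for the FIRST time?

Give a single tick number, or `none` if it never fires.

t=0: input=1 -> V=8
t=1: input=3 -> V=0 FIRE
t=2: input=1 -> V=8
t=3: input=3 -> V=0 FIRE
t=4: input=2 -> V=16
t=5: input=2 -> V=0 FIRE
t=6: input=4 -> V=0 FIRE
t=7: input=2 -> V=16
t=8: input=2 -> V=0 FIRE
t=9: input=3 -> V=0 FIRE
t=10: input=5 -> V=0 FIRE

Answer: 1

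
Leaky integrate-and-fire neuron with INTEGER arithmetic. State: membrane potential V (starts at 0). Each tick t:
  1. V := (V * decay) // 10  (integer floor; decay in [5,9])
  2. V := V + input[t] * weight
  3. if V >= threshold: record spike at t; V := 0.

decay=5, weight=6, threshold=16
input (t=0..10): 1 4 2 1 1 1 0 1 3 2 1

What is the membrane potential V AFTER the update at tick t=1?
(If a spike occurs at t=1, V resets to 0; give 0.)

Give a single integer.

Answer: 0

Derivation:
t=0: input=1 -> V=6
t=1: input=4 -> V=0 FIRE
t=2: input=2 -> V=12
t=3: input=1 -> V=12
t=4: input=1 -> V=12
t=5: input=1 -> V=12
t=6: input=0 -> V=6
t=7: input=1 -> V=9
t=8: input=3 -> V=0 FIRE
t=9: input=2 -> V=12
t=10: input=1 -> V=12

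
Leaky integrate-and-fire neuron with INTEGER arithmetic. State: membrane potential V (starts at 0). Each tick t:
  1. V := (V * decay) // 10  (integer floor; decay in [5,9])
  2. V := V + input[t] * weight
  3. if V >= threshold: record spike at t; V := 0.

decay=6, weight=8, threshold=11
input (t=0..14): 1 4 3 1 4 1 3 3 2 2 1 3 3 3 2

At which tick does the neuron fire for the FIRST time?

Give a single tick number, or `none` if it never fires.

t=0: input=1 -> V=8
t=1: input=4 -> V=0 FIRE
t=2: input=3 -> V=0 FIRE
t=3: input=1 -> V=8
t=4: input=4 -> V=0 FIRE
t=5: input=1 -> V=8
t=6: input=3 -> V=0 FIRE
t=7: input=3 -> V=0 FIRE
t=8: input=2 -> V=0 FIRE
t=9: input=2 -> V=0 FIRE
t=10: input=1 -> V=8
t=11: input=3 -> V=0 FIRE
t=12: input=3 -> V=0 FIRE
t=13: input=3 -> V=0 FIRE
t=14: input=2 -> V=0 FIRE

Answer: 1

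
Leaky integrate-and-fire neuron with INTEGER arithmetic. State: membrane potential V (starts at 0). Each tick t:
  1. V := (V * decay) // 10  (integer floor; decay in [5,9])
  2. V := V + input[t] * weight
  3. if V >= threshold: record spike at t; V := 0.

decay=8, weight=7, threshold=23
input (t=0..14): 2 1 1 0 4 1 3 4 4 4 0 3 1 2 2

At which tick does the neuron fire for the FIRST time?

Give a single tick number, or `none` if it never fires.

Answer: 4

Derivation:
t=0: input=2 -> V=14
t=1: input=1 -> V=18
t=2: input=1 -> V=21
t=3: input=0 -> V=16
t=4: input=4 -> V=0 FIRE
t=5: input=1 -> V=7
t=6: input=3 -> V=0 FIRE
t=7: input=4 -> V=0 FIRE
t=8: input=4 -> V=0 FIRE
t=9: input=4 -> V=0 FIRE
t=10: input=0 -> V=0
t=11: input=3 -> V=21
t=12: input=1 -> V=0 FIRE
t=13: input=2 -> V=14
t=14: input=2 -> V=0 FIRE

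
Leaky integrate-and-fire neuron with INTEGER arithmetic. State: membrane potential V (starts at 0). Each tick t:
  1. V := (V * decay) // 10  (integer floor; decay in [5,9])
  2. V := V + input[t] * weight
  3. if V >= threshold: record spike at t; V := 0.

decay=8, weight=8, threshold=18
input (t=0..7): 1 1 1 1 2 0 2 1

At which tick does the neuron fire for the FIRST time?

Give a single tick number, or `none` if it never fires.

t=0: input=1 -> V=8
t=1: input=1 -> V=14
t=2: input=1 -> V=0 FIRE
t=3: input=1 -> V=8
t=4: input=2 -> V=0 FIRE
t=5: input=0 -> V=0
t=6: input=2 -> V=16
t=7: input=1 -> V=0 FIRE

Answer: 2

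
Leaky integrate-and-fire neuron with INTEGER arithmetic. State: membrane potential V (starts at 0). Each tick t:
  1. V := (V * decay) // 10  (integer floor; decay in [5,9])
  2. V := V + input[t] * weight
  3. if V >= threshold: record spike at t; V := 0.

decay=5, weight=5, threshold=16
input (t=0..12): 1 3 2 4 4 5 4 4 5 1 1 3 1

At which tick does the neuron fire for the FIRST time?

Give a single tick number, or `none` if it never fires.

t=0: input=1 -> V=5
t=1: input=3 -> V=0 FIRE
t=2: input=2 -> V=10
t=3: input=4 -> V=0 FIRE
t=4: input=4 -> V=0 FIRE
t=5: input=5 -> V=0 FIRE
t=6: input=4 -> V=0 FIRE
t=7: input=4 -> V=0 FIRE
t=8: input=5 -> V=0 FIRE
t=9: input=1 -> V=5
t=10: input=1 -> V=7
t=11: input=3 -> V=0 FIRE
t=12: input=1 -> V=5

Answer: 1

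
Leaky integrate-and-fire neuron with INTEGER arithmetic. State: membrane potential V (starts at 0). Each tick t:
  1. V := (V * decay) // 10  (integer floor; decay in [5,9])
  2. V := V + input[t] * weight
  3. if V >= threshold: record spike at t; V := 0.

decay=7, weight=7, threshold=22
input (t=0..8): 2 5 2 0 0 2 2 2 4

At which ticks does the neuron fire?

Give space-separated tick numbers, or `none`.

t=0: input=2 -> V=14
t=1: input=5 -> V=0 FIRE
t=2: input=2 -> V=14
t=3: input=0 -> V=9
t=4: input=0 -> V=6
t=5: input=2 -> V=18
t=6: input=2 -> V=0 FIRE
t=7: input=2 -> V=14
t=8: input=4 -> V=0 FIRE

Answer: 1 6 8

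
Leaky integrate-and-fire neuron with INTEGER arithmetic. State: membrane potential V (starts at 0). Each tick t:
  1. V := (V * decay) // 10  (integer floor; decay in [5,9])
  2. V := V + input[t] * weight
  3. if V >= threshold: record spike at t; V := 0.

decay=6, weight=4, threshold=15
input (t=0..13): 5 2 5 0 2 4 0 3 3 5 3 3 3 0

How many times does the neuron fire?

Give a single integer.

t=0: input=5 -> V=0 FIRE
t=1: input=2 -> V=8
t=2: input=5 -> V=0 FIRE
t=3: input=0 -> V=0
t=4: input=2 -> V=8
t=5: input=4 -> V=0 FIRE
t=6: input=0 -> V=0
t=7: input=3 -> V=12
t=8: input=3 -> V=0 FIRE
t=9: input=5 -> V=0 FIRE
t=10: input=3 -> V=12
t=11: input=3 -> V=0 FIRE
t=12: input=3 -> V=12
t=13: input=0 -> V=7

Answer: 6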